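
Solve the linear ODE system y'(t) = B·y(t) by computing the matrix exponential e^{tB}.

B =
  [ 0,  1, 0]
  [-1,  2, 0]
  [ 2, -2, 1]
e^{tB} =
  [-t*exp(t) + exp(t), t*exp(t), 0]
  [-t*exp(t), t*exp(t) + exp(t), 0]
  [2*t*exp(t), -2*t*exp(t), exp(t)]

Strategy: write B = P · J · P⁻¹ where J is a Jordan canonical form, so e^{tB} = P · e^{tJ} · P⁻¹, and e^{tJ} can be computed block-by-block.

B has Jordan form
J =
  [1, 1, 0]
  [0, 1, 0]
  [0, 0, 1]
(up to reordering of blocks).

Per-block formulas:
  For a 2×2 Jordan block J_2(1): exp(t · J_2(1)) = e^(1t)·(I + t·N), where N is the 2×2 nilpotent shift.
  For a 1×1 block at λ = 1: exp(t · [1]) = [e^(1t)].

After assembling e^{tJ} and conjugating by P, we get:

e^{tB} =
  [-t*exp(t) + exp(t), t*exp(t), 0]
  [-t*exp(t), t*exp(t) + exp(t), 0]
  [2*t*exp(t), -2*t*exp(t), exp(t)]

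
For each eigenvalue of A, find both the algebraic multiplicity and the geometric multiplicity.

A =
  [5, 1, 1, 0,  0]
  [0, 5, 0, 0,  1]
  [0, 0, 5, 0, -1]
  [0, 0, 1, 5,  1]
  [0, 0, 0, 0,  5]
λ = 5: alg = 5, geom = 2

Step 1 — factor the characteristic polynomial to read off the algebraic multiplicities:
  χ_A(x) = (x - 5)^5

Step 2 — compute geometric multiplicities via the rank-nullity identity g(λ) = n − rank(A − λI):
  rank(A − (5)·I) = 3, so dim ker(A − (5)·I) = n − 3 = 2

Summary:
  λ = 5: algebraic multiplicity = 5, geometric multiplicity = 2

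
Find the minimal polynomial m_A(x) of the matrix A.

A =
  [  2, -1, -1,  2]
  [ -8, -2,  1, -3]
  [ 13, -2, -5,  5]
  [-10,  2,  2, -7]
x^3 + 9*x^2 + 27*x + 27

The characteristic polynomial is χ_A(x) = (x + 3)^4, so the eigenvalues are known. The minimal polynomial is
  m_A(x) = Π_λ (x − λ)^{k_λ}
where k_λ is the size of the *largest* Jordan block for λ (equivalently, the smallest k with (A − λI)^k v = 0 for every generalised eigenvector v of λ).

  λ = -3: largest Jordan block has size 3, contributing (x + 3)^3

So m_A(x) = (x + 3)^3 = x^3 + 9*x^2 + 27*x + 27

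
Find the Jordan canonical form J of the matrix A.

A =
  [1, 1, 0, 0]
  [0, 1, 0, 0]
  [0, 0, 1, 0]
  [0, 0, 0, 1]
J_2(1) ⊕ J_1(1) ⊕ J_1(1)

The characteristic polynomial is
  det(x·I − A) = x^4 - 4*x^3 + 6*x^2 - 4*x + 1 = (x - 1)^4

Eigenvalues and multiplicities (the geometric multiplicity of λ is n − rank(A − λI), which equals the number of Jordan blocks for λ):
  λ = 1: algebraic multiplicity = 4, geometric multiplicity = 3

Determining the block sizes for each eigenvalue:
  λ = 1: 3 blocks summing to 4 forces exactly one block of size 2 and the rest size 1 → block sizes [2, 1, 1]

Assembling the blocks gives a Jordan form
J =
  [1, 1, 0, 0]
  [0, 1, 0, 0]
  [0, 0, 1, 0]
  [0, 0, 0, 1]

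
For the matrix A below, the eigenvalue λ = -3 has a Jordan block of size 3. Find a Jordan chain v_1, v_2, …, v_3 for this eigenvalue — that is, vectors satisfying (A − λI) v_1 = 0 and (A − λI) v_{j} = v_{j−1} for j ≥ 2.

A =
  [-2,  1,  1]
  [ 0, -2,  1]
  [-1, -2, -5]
A Jordan chain for λ = -3 of length 3:
v_1 = (0, -1, 1)ᵀ
v_2 = (1, 0, -1)ᵀ
v_3 = (1, 0, 0)ᵀ

Let N = A − (-3)·I. We want v_3 with N^3 v_3 = 0 but N^2 v_3 ≠ 0; then v_{j-1} := N · v_j for j = 3, …, 2.

Pick v_3 = (1, 0, 0)ᵀ.
Then v_2 = N · v_3 = (1, 0, -1)ᵀ.
Then v_1 = N · v_2 = (0, -1, 1)ᵀ.

Sanity check: (A − (-3)·I) v_1 = (0, 0, 0)ᵀ = 0. ✓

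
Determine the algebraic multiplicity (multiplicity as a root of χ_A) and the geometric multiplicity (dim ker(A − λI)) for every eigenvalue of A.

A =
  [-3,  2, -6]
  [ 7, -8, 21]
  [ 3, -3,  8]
λ = -1: alg = 3, geom = 2

Step 1 — factor the characteristic polynomial to read off the algebraic multiplicities:
  χ_A(x) = (x + 1)^3

Step 2 — compute geometric multiplicities via the rank-nullity identity g(λ) = n − rank(A − λI):
  rank(A − (-1)·I) = 1, so dim ker(A − (-1)·I) = n − 1 = 2

Summary:
  λ = -1: algebraic multiplicity = 3, geometric multiplicity = 2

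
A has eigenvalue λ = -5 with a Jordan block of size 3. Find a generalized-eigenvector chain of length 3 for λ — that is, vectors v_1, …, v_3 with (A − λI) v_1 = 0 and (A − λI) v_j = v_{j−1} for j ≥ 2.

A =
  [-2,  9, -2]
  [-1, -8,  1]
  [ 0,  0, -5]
A Jordan chain for λ = -5 of length 3:
v_1 = (3, -1, 0)ᵀ
v_2 = (-2, 1, 0)ᵀ
v_3 = (0, 0, 1)ᵀ

Let N = A − (-5)·I. We want v_3 with N^3 v_3 = 0 but N^2 v_3 ≠ 0; then v_{j-1} := N · v_j for j = 3, …, 2.

Pick v_3 = (0, 0, 1)ᵀ.
Then v_2 = N · v_3 = (-2, 1, 0)ᵀ.
Then v_1 = N · v_2 = (3, -1, 0)ᵀ.

Sanity check: (A − (-5)·I) v_1 = (0, 0, 0)ᵀ = 0. ✓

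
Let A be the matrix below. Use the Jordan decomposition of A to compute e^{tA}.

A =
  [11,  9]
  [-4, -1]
e^{tA} =
  [6*t*exp(5*t) + exp(5*t), 9*t*exp(5*t)]
  [-4*t*exp(5*t), -6*t*exp(5*t) + exp(5*t)]

Strategy: write A = P · J · P⁻¹ where J is a Jordan canonical form, so e^{tA} = P · e^{tJ} · P⁻¹, and e^{tJ} can be computed block-by-block.

A has Jordan form
J =
  [5, 1]
  [0, 5]
(up to reordering of blocks).

Per-block formulas:
  For a 2×2 Jordan block J_2(5): exp(t · J_2(5)) = e^(5t)·(I + t·N), where N is the 2×2 nilpotent shift.

After assembling e^{tJ} and conjugating by P, we get:

e^{tA} =
  [6*t*exp(5*t) + exp(5*t), 9*t*exp(5*t)]
  [-4*t*exp(5*t), -6*t*exp(5*t) + exp(5*t)]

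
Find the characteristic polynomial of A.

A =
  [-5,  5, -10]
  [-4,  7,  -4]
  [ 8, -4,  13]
x^3 - 15*x^2 + 75*x - 125

Expanding det(x·I − A) (e.g. by cofactor expansion or by noting that A is similar to its Jordan form J, which has the same characteristic polynomial as A) gives
  χ_A(x) = x^3 - 15*x^2 + 75*x - 125
which factors as (x - 5)^3. The eigenvalues (with algebraic multiplicities) are λ = 5 with multiplicity 3.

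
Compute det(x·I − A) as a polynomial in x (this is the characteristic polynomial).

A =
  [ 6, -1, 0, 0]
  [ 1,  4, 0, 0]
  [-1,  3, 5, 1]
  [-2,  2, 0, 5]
x^4 - 20*x^3 + 150*x^2 - 500*x + 625

Expanding det(x·I − A) (e.g. by cofactor expansion or by noting that A is similar to its Jordan form J, which has the same characteristic polynomial as A) gives
  χ_A(x) = x^4 - 20*x^3 + 150*x^2 - 500*x + 625
which factors as (x - 5)^4. The eigenvalues (with algebraic multiplicities) are λ = 5 with multiplicity 4.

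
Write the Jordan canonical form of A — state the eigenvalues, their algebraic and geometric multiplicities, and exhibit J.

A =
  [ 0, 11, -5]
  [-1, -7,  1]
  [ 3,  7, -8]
J_3(-5)

The characteristic polynomial is
  det(x·I − A) = x^3 + 15*x^2 + 75*x + 125 = (x + 5)^3

Eigenvalues and multiplicities (the geometric multiplicity of λ is n − rank(A − λI), which equals the number of Jordan blocks for λ):
  λ = -5: algebraic multiplicity = 3, geometric multiplicity = 1

Determining the block sizes for each eigenvalue:
  λ = -5: one block (gm = 1), so the single block has size am = 3 → block sizes [3]

Assembling the blocks gives a Jordan form
J =
  [-5,  1,  0]
  [ 0, -5,  1]
  [ 0,  0, -5]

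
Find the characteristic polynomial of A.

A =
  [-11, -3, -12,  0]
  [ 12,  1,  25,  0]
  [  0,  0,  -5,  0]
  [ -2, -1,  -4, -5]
x^4 + 20*x^3 + 150*x^2 + 500*x + 625

Expanding det(x·I − A) (e.g. by cofactor expansion or by noting that A is similar to its Jordan form J, which has the same characteristic polynomial as A) gives
  χ_A(x) = x^4 + 20*x^3 + 150*x^2 + 500*x + 625
which factors as (x + 5)^4. The eigenvalues (with algebraic multiplicities) are λ = -5 with multiplicity 4.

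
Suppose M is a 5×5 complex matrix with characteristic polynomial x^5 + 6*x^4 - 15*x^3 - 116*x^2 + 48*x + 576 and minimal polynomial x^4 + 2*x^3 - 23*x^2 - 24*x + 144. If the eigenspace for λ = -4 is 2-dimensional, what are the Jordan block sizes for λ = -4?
Block sizes for λ = -4: [2, 1]

Step 1 — from the characteristic polynomial, algebraic multiplicity of λ = -4 is 3. From dim ker(M − (-4)·I) = 2, there are exactly 2 Jordan blocks for λ = -4.
Step 2 — from the minimal polynomial, the factor (x + 4)^2 tells us the largest block for λ = -4 has size 2.
Step 3 — with total size 3, 2 blocks, and largest block 2, the block sizes (in nonincreasing order) are [2, 1].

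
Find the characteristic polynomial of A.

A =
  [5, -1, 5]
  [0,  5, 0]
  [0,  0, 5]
x^3 - 15*x^2 + 75*x - 125

Expanding det(x·I − A) (e.g. by cofactor expansion or by noting that A is similar to its Jordan form J, which has the same characteristic polynomial as A) gives
  χ_A(x) = x^3 - 15*x^2 + 75*x - 125
which factors as (x - 5)^3. The eigenvalues (with algebraic multiplicities) are λ = 5 with multiplicity 3.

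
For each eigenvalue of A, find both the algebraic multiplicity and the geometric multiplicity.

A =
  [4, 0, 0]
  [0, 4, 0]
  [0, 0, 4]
λ = 4: alg = 3, geom = 3

Step 1 — factor the characteristic polynomial to read off the algebraic multiplicities:
  χ_A(x) = (x - 4)^3

Step 2 — compute geometric multiplicities via the rank-nullity identity g(λ) = n − rank(A − λI):
  rank(A − (4)·I) = 0, so dim ker(A − (4)·I) = n − 0 = 3

Summary:
  λ = 4: algebraic multiplicity = 3, geometric multiplicity = 3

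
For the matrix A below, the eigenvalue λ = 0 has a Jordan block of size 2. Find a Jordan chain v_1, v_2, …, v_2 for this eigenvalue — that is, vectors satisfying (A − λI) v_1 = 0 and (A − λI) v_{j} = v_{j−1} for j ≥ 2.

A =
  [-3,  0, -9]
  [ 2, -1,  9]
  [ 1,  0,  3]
A Jordan chain for λ = 0 of length 2:
v_1 = (-3, 3, 1)ᵀ
v_2 = (1, -1, 0)ᵀ

Let N = A − (0)·I. We want v_2 with N^2 v_2 = 0 but N^1 v_2 ≠ 0; then v_{j-1} := N · v_j for j = 2, …, 2.

Pick v_2 = (1, -1, 0)ᵀ.
Then v_1 = N · v_2 = (-3, 3, 1)ᵀ.

Sanity check: (A − (0)·I) v_1 = (0, 0, 0)ᵀ = 0. ✓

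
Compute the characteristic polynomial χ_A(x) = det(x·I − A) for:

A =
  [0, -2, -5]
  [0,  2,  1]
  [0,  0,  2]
x^3 - 4*x^2 + 4*x

Expanding det(x·I − A) (e.g. by cofactor expansion or by noting that A is similar to its Jordan form J, which has the same characteristic polynomial as A) gives
  χ_A(x) = x^3 - 4*x^2 + 4*x
which factors as x*(x - 2)^2. The eigenvalues (with algebraic multiplicities) are λ = 0 with multiplicity 1, λ = 2 with multiplicity 2.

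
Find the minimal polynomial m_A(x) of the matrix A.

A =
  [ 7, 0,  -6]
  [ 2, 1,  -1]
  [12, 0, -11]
x^3 + 3*x^2 - 9*x + 5

The characteristic polynomial is χ_A(x) = (x - 1)^2*(x + 5), so the eigenvalues are known. The minimal polynomial is
  m_A(x) = Π_λ (x − λ)^{k_λ}
where k_λ is the size of the *largest* Jordan block for λ (equivalently, the smallest k with (A − λI)^k v = 0 for every generalised eigenvector v of λ).

  λ = -5: largest Jordan block has size 1, contributing (x + 5)
  λ = 1: largest Jordan block has size 2, contributing (x − 1)^2

So m_A(x) = (x - 1)^2*(x + 5) = x^3 + 3*x^2 - 9*x + 5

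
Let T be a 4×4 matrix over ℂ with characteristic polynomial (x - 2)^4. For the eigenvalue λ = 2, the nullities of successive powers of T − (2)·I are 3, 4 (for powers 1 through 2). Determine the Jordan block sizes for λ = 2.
Block sizes for λ = 2: [2, 1, 1]

From the dimensions of kernels of powers, the number of Jordan blocks of size at least j is d_j − d_{j−1} where d_j = dim ker(N^j) (with d_0 = 0). Computing the differences gives [3, 1].
The number of blocks of size exactly k is (#blocks of size ≥ k) − (#blocks of size ≥ k + 1), so the partition is: 2 block(s) of size 1, 1 block(s) of size 2.
In nonincreasing order the block sizes are [2, 1, 1].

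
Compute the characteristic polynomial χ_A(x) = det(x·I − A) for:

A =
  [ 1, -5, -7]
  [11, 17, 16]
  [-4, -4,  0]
x^3 - 18*x^2 + 108*x - 216

Expanding det(x·I − A) (e.g. by cofactor expansion or by noting that A is similar to its Jordan form J, which has the same characteristic polynomial as A) gives
  χ_A(x) = x^3 - 18*x^2 + 108*x - 216
which factors as (x - 6)^3. The eigenvalues (with algebraic multiplicities) are λ = 6 with multiplicity 3.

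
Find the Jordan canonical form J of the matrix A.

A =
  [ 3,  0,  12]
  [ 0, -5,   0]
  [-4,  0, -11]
J_1(-5) ⊕ J_1(-5) ⊕ J_1(-3)

The characteristic polynomial is
  det(x·I − A) = x^3 + 13*x^2 + 55*x + 75 = (x + 3)*(x + 5)^2

Eigenvalues and multiplicities (the geometric multiplicity of λ is n − rank(A − λI), which equals the number of Jordan blocks for λ):
  λ = -5: algebraic multiplicity = 2, geometric multiplicity = 2
  λ = -3: algebraic multiplicity = 1, geometric multiplicity = 1

Determining the block sizes for each eigenvalue:
  λ = -5: gm = am = 2, so every block has size 1 → block sizes [1, 1]
  λ = -3: one block (gm = 1), so the single block has size am = 1 → block sizes [1]

Assembling the blocks gives a Jordan form
J =
  [-5,  0,  0]
  [ 0, -5,  0]
  [ 0,  0, -3]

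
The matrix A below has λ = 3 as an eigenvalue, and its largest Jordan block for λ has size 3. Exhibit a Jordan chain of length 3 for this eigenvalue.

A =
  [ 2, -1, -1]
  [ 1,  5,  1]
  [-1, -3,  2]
A Jordan chain for λ = 3 of length 3:
v_1 = (1, 0, -1)ᵀ
v_2 = (-1, 1, -1)ᵀ
v_3 = (1, 0, 0)ᵀ

Let N = A − (3)·I. We want v_3 with N^3 v_3 = 0 but N^2 v_3 ≠ 0; then v_{j-1} := N · v_j for j = 3, …, 2.

Pick v_3 = (1, 0, 0)ᵀ.
Then v_2 = N · v_3 = (-1, 1, -1)ᵀ.
Then v_1 = N · v_2 = (1, 0, -1)ᵀ.

Sanity check: (A − (3)·I) v_1 = (0, 0, 0)ᵀ = 0. ✓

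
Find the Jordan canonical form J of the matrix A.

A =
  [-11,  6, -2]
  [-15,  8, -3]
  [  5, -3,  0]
J_2(-1) ⊕ J_1(-1)

The characteristic polynomial is
  det(x·I − A) = x^3 + 3*x^2 + 3*x + 1 = (x + 1)^3

Eigenvalues and multiplicities (the geometric multiplicity of λ is n − rank(A − λI), which equals the number of Jordan blocks for λ):
  λ = -1: algebraic multiplicity = 3, geometric multiplicity = 2

Determining the block sizes for each eigenvalue:
  λ = -1: 2 blocks summing to 3 forces exactly one block of size 2 and the rest size 1 → block sizes [2, 1]

Assembling the blocks gives a Jordan form
J =
  [-1,  1,  0]
  [ 0, -1,  0]
  [ 0,  0, -1]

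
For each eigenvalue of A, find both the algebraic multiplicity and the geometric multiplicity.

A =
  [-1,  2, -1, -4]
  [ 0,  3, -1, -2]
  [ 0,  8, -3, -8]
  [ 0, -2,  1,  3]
λ = -1: alg = 1, geom = 1; λ = 1: alg = 3, geom = 2

Step 1 — factor the characteristic polynomial to read off the algebraic multiplicities:
  χ_A(x) = (x - 1)^3*(x + 1)

Step 2 — compute geometric multiplicities via the rank-nullity identity g(λ) = n − rank(A − λI):
  rank(A − (-1)·I) = 3, so dim ker(A − (-1)·I) = n − 3 = 1
  rank(A − (1)·I) = 2, so dim ker(A − (1)·I) = n − 2 = 2

Summary:
  λ = -1: algebraic multiplicity = 1, geometric multiplicity = 1
  λ = 1: algebraic multiplicity = 3, geometric multiplicity = 2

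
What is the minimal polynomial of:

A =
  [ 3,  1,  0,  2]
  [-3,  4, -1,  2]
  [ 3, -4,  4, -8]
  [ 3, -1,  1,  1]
x^3 - 9*x^2 + 27*x - 27

The characteristic polynomial is χ_A(x) = (x - 3)^4, so the eigenvalues are known. The minimal polynomial is
  m_A(x) = Π_λ (x − λ)^{k_λ}
where k_λ is the size of the *largest* Jordan block for λ (equivalently, the smallest k with (A − λI)^k v = 0 for every generalised eigenvector v of λ).

  λ = 3: largest Jordan block has size 3, contributing (x − 3)^3

So m_A(x) = (x - 3)^3 = x^3 - 9*x^2 + 27*x - 27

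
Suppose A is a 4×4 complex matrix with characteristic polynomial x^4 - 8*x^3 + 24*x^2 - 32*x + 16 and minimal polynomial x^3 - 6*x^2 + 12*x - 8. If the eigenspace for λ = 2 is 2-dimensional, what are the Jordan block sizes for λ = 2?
Block sizes for λ = 2: [3, 1]

Step 1 — from the characteristic polynomial, algebraic multiplicity of λ = 2 is 4. From dim ker(A − (2)·I) = 2, there are exactly 2 Jordan blocks for λ = 2.
Step 2 — from the minimal polynomial, the factor (x − 2)^3 tells us the largest block for λ = 2 has size 3.
Step 3 — with total size 4, 2 blocks, and largest block 3, the block sizes (in nonincreasing order) are [3, 1].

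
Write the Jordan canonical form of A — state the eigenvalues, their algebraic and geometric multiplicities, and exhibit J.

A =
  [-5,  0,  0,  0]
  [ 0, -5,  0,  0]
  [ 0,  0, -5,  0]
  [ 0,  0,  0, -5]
J_1(-5) ⊕ J_1(-5) ⊕ J_1(-5) ⊕ J_1(-5)

The characteristic polynomial is
  det(x·I − A) = x^4 + 20*x^3 + 150*x^2 + 500*x + 625 = (x + 5)^4

Eigenvalues and multiplicities (the geometric multiplicity of λ is n − rank(A − λI), which equals the number of Jordan blocks for λ):
  λ = -5: algebraic multiplicity = 4, geometric multiplicity = 4

Determining the block sizes for each eigenvalue:
  λ = -5: gm = am = 4, so every block has size 1 → block sizes [1, 1, 1, 1]

Assembling the blocks gives a Jordan form
J =
  [-5,  0,  0,  0]
  [ 0, -5,  0,  0]
  [ 0,  0, -5,  0]
  [ 0,  0,  0, -5]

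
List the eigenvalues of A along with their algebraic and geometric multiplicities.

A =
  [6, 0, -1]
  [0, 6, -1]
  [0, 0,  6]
λ = 6: alg = 3, geom = 2

Step 1 — factor the characteristic polynomial to read off the algebraic multiplicities:
  χ_A(x) = (x - 6)^3

Step 2 — compute geometric multiplicities via the rank-nullity identity g(λ) = n − rank(A − λI):
  rank(A − (6)·I) = 1, so dim ker(A − (6)·I) = n − 1 = 2

Summary:
  λ = 6: algebraic multiplicity = 3, geometric multiplicity = 2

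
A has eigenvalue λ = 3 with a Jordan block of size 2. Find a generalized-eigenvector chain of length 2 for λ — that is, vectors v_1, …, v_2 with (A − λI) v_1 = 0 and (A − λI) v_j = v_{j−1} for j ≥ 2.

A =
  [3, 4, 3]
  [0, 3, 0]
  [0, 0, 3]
A Jordan chain for λ = 3 of length 2:
v_1 = (4, 0, 0)ᵀ
v_2 = (0, 1, 0)ᵀ

Let N = A − (3)·I. We want v_2 with N^2 v_2 = 0 but N^1 v_2 ≠ 0; then v_{j-1} := N · v_j for j = 2, …, 2.

Pick v_2 = (0, 1, 0)ᵀ.
Then v_1 = N · v_2 = (4, 0, 0)ᵀ.

Sanity check: (A − (3)·I) v_1 = (0, 0, 0)ᵀ = 0. ✓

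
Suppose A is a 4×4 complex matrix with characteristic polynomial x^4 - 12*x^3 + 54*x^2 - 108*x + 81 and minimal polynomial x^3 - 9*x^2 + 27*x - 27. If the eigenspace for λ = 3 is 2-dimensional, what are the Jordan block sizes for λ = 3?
Block sizes for λ = 3: [3, 1]

Step 1 — from the characteristic polynomial, algebraic multiplicity of λ = 3 is 4. From dim ker(A − (3)·I) = 2, there are exactly 2 Jordan blocks for λ = 3.
Step 2 — from the minimal polynomial, the factor (x − 3)^3 tells us the largest block for λ = 3 has size 3.
Step 3 — with total size 4, 2 blocks, and largest block 3, the block sizes (in nonincreasing order) are [3, 1].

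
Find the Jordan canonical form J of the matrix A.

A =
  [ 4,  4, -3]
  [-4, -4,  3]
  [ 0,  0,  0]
J_2(0) ⊕ J_1(0)

The characteristic polynomial is
  det(x·I − A) = x^3

Eigenvalues and multiplicities (the geometric multiplicity of λ is n − rank(A − λI), which equals the number of Jordan blocks for λ):
  λ = 0: algebraic multiplicity = 3, geometric multiplicity = 2

Determining the block sizes for each eigenvalue:
  λ = 0: 2 blocks summing to 3 forces exactly one block of size 2 and the rest size 1 → block sizes [2, 1]

Assembling the blocks gives a Jordan form
J =
  [0, 1, 0]
  [0, 0, 0]
  [0, 0, 0]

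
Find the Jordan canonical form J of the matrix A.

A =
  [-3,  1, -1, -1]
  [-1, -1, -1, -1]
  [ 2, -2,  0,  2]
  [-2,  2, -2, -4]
J_2(-2) ⊕ J_1(-2) ⊕ J_1(-2)

The characteristic polynomial is
  det(x·I − A) = x^4 + 8*x^3 + 24*x^2 + 32*x + 16 = (x + 2)^4

Eigenvalues and multiplicities (the geometric multiplicity of λ is n − rank(A − λI), which equals the number of Jordan blocks for λ):
  λ = -2: algebraic multiplicity = 4, geometric multiplicity = 3

Determining the block sizes for each eigenvalue:
  λ = -2: 3 blocks summing to 4 forces exactly one block of size 2 and the rest size 1 → block sizes [2, 1, 1]

Assembling the blocks gives a Jordan form
J =
  [-2,  1,  0,  0]
  [ 0, -2,  0,  0]
  [ 0,  0, -2,  0]
  [ 0,  0,  0, -2]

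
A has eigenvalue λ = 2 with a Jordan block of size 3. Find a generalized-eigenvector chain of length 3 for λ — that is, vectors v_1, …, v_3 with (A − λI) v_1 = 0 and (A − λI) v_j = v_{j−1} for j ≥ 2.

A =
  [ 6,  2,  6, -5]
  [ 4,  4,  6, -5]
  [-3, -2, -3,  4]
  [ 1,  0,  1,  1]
A Jordan chain for λ = 2 of length 3:
v_1 = (1, 1, -1, 0)ᵀ
v_2 = (4, 4, -3, 1)ᵀ
v_3 = (1, 0, 0, 0)ᵀ

Let N = A − (2)·I. We want v_3 with N^3 v_3 = 0 but N^2 v_3 ≠ 0; then v_{j-1} := N · v_j for j = 3, …, 2.

Pick v_3 = (1, 0, 0, 0)ᵀ.
Then v_2 = N · v_3 = (4, 4, -3, 1)ᵀ.
Then v_1 = N · v_2 = (1, 1, -1, 0)ᵀ.

Sanity check: (A − (2)·I) v_1 = (0, 0, 0, 0)ᵀ = 0. ✓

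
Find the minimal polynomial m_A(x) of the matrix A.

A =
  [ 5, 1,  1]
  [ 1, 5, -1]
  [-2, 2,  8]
x^2 - 12*x + 36

The characteristic polynomial is χ_A(x) = (x - 6)^3, so the eigenvalues are known. The minimal polynomial is
  m_A(x) = Π_λ (x − λ)^{k_λ}
where k_λ is the size of the *largest* Jordan block for λ (equivalently, the smallest k with (A − λI)^k v = 0 for every generalised eigenvector v of λ).

  λ = 6: largest Jordan block has size 2, contributing (x − 6)^2

So m_A(x) = (x - 6)^2 = x^2 - 12*x + 36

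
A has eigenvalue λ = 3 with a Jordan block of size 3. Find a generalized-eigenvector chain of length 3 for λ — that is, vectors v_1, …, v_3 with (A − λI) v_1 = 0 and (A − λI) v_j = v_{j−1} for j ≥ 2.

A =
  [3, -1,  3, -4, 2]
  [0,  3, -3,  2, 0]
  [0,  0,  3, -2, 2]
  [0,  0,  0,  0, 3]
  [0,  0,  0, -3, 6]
A Jordan chain for λ = 3 of length 3:
v_1 = (3, 0, 0, 0, 0)ᵀ
v_2 = (3, -3, 0, 0, 0)ᵀ
v_3 = (0, 0, 1, 0, 0)ᵀ

Let N = A − (3)·I. We want v_3 with N^3 v_3 = 0 but N^2 v_3 ≠ 0; then v_{j-1} := N · v_j for j = 3, …, 2.

Pick v_3 = (0, 0, 1, 0, 0)ᵀ.
Then v_2 = N · v_3 = (3, -3, 0, 0, 0)ᵀ.
Then v_1 = N · v_2 = (3, 0, 0, 0, 0)ᵀ.

Sanity check: (A − (3)·I) v_1 = (0, 0, 0, 0, 0)ᵀ = 0. ✓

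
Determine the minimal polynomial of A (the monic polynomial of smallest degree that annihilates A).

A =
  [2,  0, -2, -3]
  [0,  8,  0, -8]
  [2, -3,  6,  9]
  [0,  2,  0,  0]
x^2 - 8*x + 16

The characteristic polynomial is χ_A(x) = (x - 4)^4, so the eigenvalues are known. The minimal polynomial is
  m_A(x) = Π_λ (x − λ)^{k_λ}
where k_λ is the size of the *largest* Jordan block for λ (equivalently, the smallest k with (A − λI)^k v = 0 for every generalised eigenvector v of λ).

  λ = 4: largest Jordan block has size 2, contributing (x − 4)^2

So m_A(x) = (x - 4)^2 = x^2 - 8*x + 16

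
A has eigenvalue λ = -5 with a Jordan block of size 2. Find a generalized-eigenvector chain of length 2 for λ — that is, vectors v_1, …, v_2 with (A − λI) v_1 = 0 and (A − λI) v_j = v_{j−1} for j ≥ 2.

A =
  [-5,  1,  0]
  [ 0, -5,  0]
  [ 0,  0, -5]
A Jordan chain for λ = -5 of length 2:
v_1 = (1, 0, 0)ᵀ
v_2 = (0, 1, 0)ᵀ

Let N = A − (-5)·I. We want v_2 with N^2 v_2 = 0 but N^1 v_2 ≠ 0; then v_{j-1} := N · v_j for j = 2, …, 2.

Pick v_2 = (0, 1, 0)ᵀ.
Then v_1 = N · v_2 = (1, 0, 0)ᵀ.

Sanity check: (A − (-5)·I) v_1 = (0, 0, 0)ᵀ = 0. ✓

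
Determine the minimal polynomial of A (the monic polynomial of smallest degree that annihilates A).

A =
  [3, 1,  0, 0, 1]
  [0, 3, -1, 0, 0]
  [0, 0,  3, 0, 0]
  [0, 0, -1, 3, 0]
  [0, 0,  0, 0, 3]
x^3 - 9*x^2 + 27*x - 27

The characteristic polynomial is χ_A(x) = (x - 3)^5, so the eigenvalues are known. The minimal polynomial is
  m_A(x) = Π_λ (x − λ)^{k_λ}
where k_λ is the size of the *largest* Jordan block for λ (equivalently, the smallest k with (A − λI)^k v = 0 for every generalised eigenvector v of λ).

  λ = 3: largest Jordan block has size 3, contributing (x − 3)^3

So m_A(x) = (x - 3)^3 = x^3 - 9*x^2 + 27*x - 27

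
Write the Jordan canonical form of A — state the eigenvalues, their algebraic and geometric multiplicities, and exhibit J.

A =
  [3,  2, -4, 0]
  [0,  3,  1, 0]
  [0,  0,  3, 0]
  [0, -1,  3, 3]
J_3(3) ⊕ J_1(3)

The characteristic polynomial is
  det(x·I − A) = x^4 - 12*x^3 + 54*x^2 - 108*x + 81 = (x - 3)^4

Eigenvalues and multiplicities (the geometric multiplicity of λ is n − rank(A − λI), which equals the number of Jordan blocks for λ):
  λ = 3: algebraic multiplicity = 4, geometric multiplicity = 2

Determining the block sizes for each eigenvalue:
  λ = 3: with am = 4 and gm = 2, the partition is not yet determined (e.g. several partitions of 4 into 2 parts exist). Let N = A − (3)·I. Computing rank(N^1) = 2, rank(N^2) = 1, rank(N^3) = 0; the number of blocks of size ≥ j is rank(N^{j−1}) − rank(N^j), giving [2, 1, 1]. So we have 1 block(s) of size 3, 1 block(s) of size 1 → block sizes [3, 1]

Assembling the blocks gives a Jordan form
J =
  [3, 1, 0, 0]
  [0, 3, 1, 0]
  [0, 0, 3, 0]
  [0, 0, 0, 3]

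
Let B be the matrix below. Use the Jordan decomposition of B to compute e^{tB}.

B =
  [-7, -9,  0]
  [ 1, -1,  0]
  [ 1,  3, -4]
e^{tB} =
  [-3*t*exp(-4*t) + exp(-4*t), -9*t*exp(-4*t), 0]
  [t*exp(-4*t), 3*t*exp(-4*t) + exp(-4*t), 0]
  [t*exp(-4*t), 3*t*exp(-4*t), exp(-4*t)]

Strategy: write B = P · J · P⁻¹ where J is a Jordan canonical form, so e^{tB} = P · e^{tJ} · P⁻¹, and e^{tJ} can be computed block-by-block.

B has Jordan form
J =
  [-4,  1,  0]
  [ 0, -4,  0]
  [ 0,  0, -4]
(up to reordering of blocks).

Per-block formulas:
  For a 1×1 block at λ = -4: exp(t · [-4]) = [e^(-4t)].
  For a 2×2 Jordan block J_2(-4): exp(t · J_2(-4)) = e^(-4t)·(I + t·N), where N is the 2×2 nilpotent shift.

After assembling e^{tJ} and conjugating by P, we get:

e^{tB} =
  [-3*t*exp(-4*t) + exp(-4*t), -9*t*exp(-4*t), 0]
  [t*exp(-4*t), 3*t*exp(-4*t) + exp(-4*t), 0]
  [t*exp(-4*t), 3*t*exp(-4*t), exp(-4*t)]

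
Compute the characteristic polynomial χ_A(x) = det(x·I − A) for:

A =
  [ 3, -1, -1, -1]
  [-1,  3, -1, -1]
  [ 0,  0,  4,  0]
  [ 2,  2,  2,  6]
x^4 - 16*x^3 + 96*x^2 - 256*x + 256

Expanding det(x·I − A) (e.g. by cofactor expansion or by noting that A is similar to its Jordan form J, which has the same characteristic polynomial as A) gives
  χ_A(x) = x^4 - 16*x^3 + 96*x^2 - 256*x + 256
which factors as (x - 4)^4. The eigenvalues (with algebraic multiplicities) are λ = 4 with multiplicity 4.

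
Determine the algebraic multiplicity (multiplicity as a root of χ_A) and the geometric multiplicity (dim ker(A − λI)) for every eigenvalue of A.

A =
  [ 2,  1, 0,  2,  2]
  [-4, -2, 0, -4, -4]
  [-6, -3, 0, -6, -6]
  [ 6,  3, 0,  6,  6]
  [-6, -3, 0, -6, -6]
λ = 0: alg = 5, geom = 4

Step 1 — factor the characteristic polynomial to read off the algebraic multiplicities:
  χ_A(x) = x^5

Step 2 — compute geometric multiplicities via the rank-nullity identity g(λ) = n − rank(A − λI):
  rank(A − (0)·I) = 1, so dim ker(A − (0)·I) = n − 1 = 4

Summary:
  λ = 0: algebraic multiplicity = 5, geometric multiplicity = 4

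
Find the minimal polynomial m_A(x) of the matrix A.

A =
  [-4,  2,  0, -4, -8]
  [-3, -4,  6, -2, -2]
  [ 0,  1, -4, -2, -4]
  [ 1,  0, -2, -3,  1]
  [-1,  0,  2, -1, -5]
x^3 + 12*x^2 + 48*x + 64

The characteristic polynomial is χ_A(x) = (x + 4)^5, so the eigenvalues are known. The minimal polynomial is
  m_A(x) = Π_λ (x − λ)^{k_λ}
where k_λ is the size of the *largest* Jordan block for λ (equivalently, the smallest k with (A − λI)^k v = 0 for every generalised eigenvector v of λ).

  λ = -4: largest Jordan block has size 3, contributing (x + 4)^3

So m_A(x) = (x + 4)^3 = x^3 + 12*x^2 + 48*x + 64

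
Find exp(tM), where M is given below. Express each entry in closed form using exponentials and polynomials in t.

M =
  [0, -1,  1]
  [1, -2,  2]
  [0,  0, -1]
e^{tM} =
  [t*exp(-t) + exp(-t), -t*exp(-t), -t^2*exp(-t)/2 + t*exp(-t)]
  [t*exp(-t), -t*exp(-t) + exp(-t), -t^2*exp(-t)/2 + 2*t*exp(-t)]
  [0, 0, exp(-t)]

Strategy: write M = P · J · P⁻¹ where J is a Jordan canonical form, so e^{tM} = P · e^{tJ} · P⁻¹, and e^{tJ} can be computed block-by-block.

M has Jordan form
J =
  [-1,  1,  0]
  [ 0, -1,  1]
  [ 0,  0, -1]
(up to reordering of blocks).

Per-block formulas:
  For a 3×3 Jordan block J_3(-1): exp(t · J_3(-1)) = e^(-1t)·(I + t·N + (t^2/2)·N^2), where N is the 3×3 nilpotent shift.

After assembling e^{tJ} and conjugating by P, we get:

e^{tM} =
  [t*exp(-t) + exp(-t), -t*exp(-t), -t^2*exp(-t)/2 + t*exp(-t)]
  [t*exp(-t), -t*exp(-t) + exp(-t), -t^2*exp(-t)/2 + 2*t*exp(-t)]
  [0, 0, exp(-t)]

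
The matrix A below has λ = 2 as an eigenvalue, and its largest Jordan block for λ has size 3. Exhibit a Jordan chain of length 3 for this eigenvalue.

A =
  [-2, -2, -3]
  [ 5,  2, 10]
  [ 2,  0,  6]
A Jordan chain for λ = 2 of length 3:
v_1 = (8, -10, -4)ᵀ
v_2 = (-2, 0, 0)ᵀ
v_3 = (0, 1, 0)ᵀ

Let N = A − (2)·I. We want v_3 with N^3 v_3 = 0 but N^2 v_3 ≠ 0; then v_{j-1} := N · v_j for j = 3, …, 2.

Pick v_3 = (0, 1, 0)ᵀ.
Then v_2 = N · v_3 = (-2, 0, 0)ᵀ.
Then v_1 = N · v_2 = (8, -10, -4)ᵀ.

Sanity check: (A − (2)·I) v_1 = (0, 0, 0)ᵀ = 0. ✓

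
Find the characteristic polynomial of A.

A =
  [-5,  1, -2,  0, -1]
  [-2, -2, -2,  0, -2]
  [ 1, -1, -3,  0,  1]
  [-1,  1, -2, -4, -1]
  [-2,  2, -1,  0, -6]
x^5 + 20*x^4 + 160*x^3 + 640*x^2 + 1280*x + 1024

Expanding det(x·I − A) (e.g. by cofactor expansion or by noting that A is similar to its Jordan form J, which has the same characteristic polynomial as A) gives
  χ_A(x) = x^5 + 20*x^4 + 160*x^3 + 640*x^2 + 1280*x + 1024
which factors as (x + 4)^5. The eigenvalues (with algebraic multiplicities) are λ = -4 with multiplicity 5.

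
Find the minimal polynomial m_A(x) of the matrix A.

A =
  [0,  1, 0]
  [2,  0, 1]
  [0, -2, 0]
x^3

The characteristic polynomial is χ_A(x) = x^3, so the eigenvalues are known. The minimal polynomial is
  m_A(x) = Π_λ (x − λ)^{k_λ}
where k_λ is the size of the *largest* Jordan block for λ (equivalently, the smallest k with (A − λI)^k v = 0 for every generalised eigenvector v of λ).

  λ = 0: largest Jordan block has size 3, contributing (x − 0)^3

So m_A(x) = x^3 = x^3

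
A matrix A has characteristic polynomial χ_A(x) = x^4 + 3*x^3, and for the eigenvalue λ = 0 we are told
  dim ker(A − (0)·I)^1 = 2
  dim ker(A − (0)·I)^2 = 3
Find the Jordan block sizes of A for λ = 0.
Block sizes for λ = 0: [2, 1]

From the dimensions of kernels of powers, the number of Jordan blocks of size at least j is d_j − d_{j−1} where d_j = dim ker(N^j) (with d_0 = 0). Computing the differences gives [2, 1].
The number of blocks of size exactly k is (#blocks of size ≥ k) − (#blocks of size ≥ k + 1), so the partition is: 1 block(s) of size 1, 1 block(s) of size 2.
In nonincreasing order the block sizes are [2, 1].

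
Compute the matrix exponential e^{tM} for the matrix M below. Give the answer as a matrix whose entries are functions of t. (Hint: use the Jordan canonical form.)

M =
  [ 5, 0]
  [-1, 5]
e^{tM} =
  [exp(5*t), 0]
  [-t*exp(5*t), exp(5*t)]

Strategy: write M = P · J · P⁻¹ where J is a Jordan canonical form, so e^{tM} = P · e^{tJ} · P⁻¹, and e^{tJ} can be computed block-by-block.

M has Jordan form
J =
  [5, 1]
  [0, 5]
(up to reordering of blocks).

Per-block formulas:
  For a 2×2 Jordan block J_2(5): exp(t · J_2(5)) = e^(5t)·(I + t·N), where N is the 2×2 nilpotent shift.

After assembling e^{tJ} and conjugating by P, we get:

e^{tM} =
  [exp(5*t), 0]
  [-t*exp(5*t), exp(5*t)]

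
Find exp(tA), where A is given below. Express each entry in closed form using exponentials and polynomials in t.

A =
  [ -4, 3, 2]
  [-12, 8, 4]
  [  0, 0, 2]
e^{tA} =
  [-6*t*exp(2*t) + exp(2*t), 3*t*exp(2*t), 2*t*exp(2*t)]
  [-12*t*exp(2*t), 6*t*exp(2*t) + exp(2*t), 4*t*exp(2*t)]
  [0, 0, exp(2*t)]

Strategy: write A = P · J · P⁻¹ where J is a Jordan canonical form, so e^{tA} = P · e^{tJ} · P⁻¹, and e^{tJ} can be computed block-by-block.

A has Jordan form
J =
  [2, 1, 0]
  [0, 2, 0]
  [0, 0, 2]
(up to reordering of blocks).

Per-block formulas:
  For a 2×2 Jordan block J_2(2): exp(t · J_2(2)) = e^(2t)·(I + t·N), where N is the 2×2 nilpotent shift.
  For a 1×1 block at λ = 2: exp(t · [2]) = [e^(2t)].

After assembling e^{tJ} and conjugating by P, we get:

e^{tA} =
  [-6*t*exp(2*t) + exp(2*t), 3*t*exp(2*t), 2*t*exp(2*t)]
  [-12*t*exp(2*t), 6*t*exp(2*t) + exp(2*t), 4*t*exp(2*t)]
  [0, 0, exp(2*t)]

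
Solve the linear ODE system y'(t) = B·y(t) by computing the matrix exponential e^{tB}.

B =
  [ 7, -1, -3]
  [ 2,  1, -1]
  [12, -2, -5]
e^{tB} =
  [-t^2*exp(t) + 6*t*exp(t) + exp(t), -t*exp(t), t^2*exp(t)/2 - 3*t*exp(t)]
  [2*t*exp(t), exp(t), -t*exp(t)]
  [-2*t^2*exp(t) + 12*t*exp(t), -2*t*exp(t), t^2*exp(t) - 6*t*exp(t) + exp(t)]

Strategy: write B = P · J · P⁻¹ where J is a Jordan canonical form, so e^{tB} = P · e^{tJ} · P⁻¹, and e^{tJ} can be computed block-by-block.

B has Jordan form
J =
  [1, 1, 0]
  [0, 1, 1]
  [0, 0, 1]
(up to reordering of blocks).

Per-block formulas:
  For a 3×3 Jordan block J_3(1): exp(t · J_3(1)) = e^(1t)·(I + t·N + (t^2/2)·N^2), where N is the 3×3 nilpotent shift.

After assembling e^{tJ} and conjugating by P, we get:

e^{tB} =
  [-t^2*exp(t) + 6*t*exp(t) + exp(t), -t*exp(t), t^2*exp(t)/2 - 3*t*exp(t)]
  [2*t*exp(t), exp(t), -t*exp(t)]
  [-2*t^2*exp(t) + 12*t*exp(t), -2*t*exp(t), t^2*exp(t) - 6*t*exp(t) + exp(t)]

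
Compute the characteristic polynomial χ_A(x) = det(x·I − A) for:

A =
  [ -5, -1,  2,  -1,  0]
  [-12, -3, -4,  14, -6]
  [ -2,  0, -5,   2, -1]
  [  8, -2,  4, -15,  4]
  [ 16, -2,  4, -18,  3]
x^5 + 25*x^4 + 250*x^3 + 1250*x^2 + 3125*x + 3125

Expanding det(x·I − A) (e.g. by cofactor expansion or by noting that A is similar to its Jordan form J, which has the same characteristic polynomial as A) gives
  χ_A(x) = x^5 + 25*x^4 + 250*x^3 + 1250*x^2 + 3125*x + 3125
which factors as (x + 5)^5. The eigenvalues (with algebraic multiplicities) are λ = -5 with multiplicity 5.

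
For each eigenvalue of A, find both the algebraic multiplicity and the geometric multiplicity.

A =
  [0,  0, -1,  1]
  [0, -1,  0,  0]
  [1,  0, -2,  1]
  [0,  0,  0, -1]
λ = -1: alg = 4, geom = 3

Step 1 — factor the characteristic polynomial to read off the algebraic multiplicities:
  χ_A(x) = (x + 1)^4

Step 2 — compute geometric multiplicities via the rank-nullity identity g(λ) = n − rank(A − λI):
  rank(A − (-1)·I) = 1, so dim ker(A − (-1)·I) = n − 1 = 3

Summary:
  λ = -1: algebraic multiplicity = 4, geometric multiplicity = 3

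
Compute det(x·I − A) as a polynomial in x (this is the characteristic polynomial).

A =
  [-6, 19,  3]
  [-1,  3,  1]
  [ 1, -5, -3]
x^3 + 6*x^2 + 12*x + 8

Expanding det(x·I − A) (e.g. by cofactor expansion or by noting that A is similar to its Jordan form J, which has the same characteristic polynomial as A) gives
  χ_A(x) = x^3 + 6*x^2 + 12*x + 8
which factors as (x + 2)^3. The eigenvalues (with algebraic multiplicities) are λ = -2 with multiplicity 3.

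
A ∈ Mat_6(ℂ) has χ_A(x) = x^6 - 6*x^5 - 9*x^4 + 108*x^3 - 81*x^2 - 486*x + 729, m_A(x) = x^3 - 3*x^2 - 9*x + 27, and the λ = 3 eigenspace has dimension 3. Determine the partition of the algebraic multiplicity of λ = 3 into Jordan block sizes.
Block sizes for λ = 3: [2, 1, 1]

Step 1 — from the characteristic polynomial, algebraic multiplicity of λ = 3 is 4. From dim ker(A − (3)·I) = 3, there are exactly 3 Jordan blocks for λ = 3.
Step 2 — from the minimal polynomial, the factor (x − 3)^2 tells us the largest block for λ = 3 has size 2.
Step 3 — with total size 4, 3 blocks, and largest block 2, the block sizes (in nonincreasing order) are [2, 1, 1].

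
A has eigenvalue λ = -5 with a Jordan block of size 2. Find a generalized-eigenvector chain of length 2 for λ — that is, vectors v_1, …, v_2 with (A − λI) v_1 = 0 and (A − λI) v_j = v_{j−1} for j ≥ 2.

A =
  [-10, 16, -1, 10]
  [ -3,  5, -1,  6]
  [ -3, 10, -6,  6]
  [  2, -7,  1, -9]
A Jordan chain for λ = -5 of length 2:
v_1 = (-5, -3, -3, 2)ᵀ
v_2 = (1, 0, 0, 0)ᵀ

Let N = A − (-5)·I. We want v_2 with N^2 v_2 = 0 but N^1 v_2 ≠ 0; then v_{j-1} := N · v_j for j = 2, …, 2.

Pick v_2 = (1, 0, 0, 0)ᵀ.
Then v_1 = N · v_2 = (-5, -3, -3, 2)ᵀ.

Sanity check: (A − (-5)·I) v_1 = (0, 0, 0, 0)ᵀ = 0. ✓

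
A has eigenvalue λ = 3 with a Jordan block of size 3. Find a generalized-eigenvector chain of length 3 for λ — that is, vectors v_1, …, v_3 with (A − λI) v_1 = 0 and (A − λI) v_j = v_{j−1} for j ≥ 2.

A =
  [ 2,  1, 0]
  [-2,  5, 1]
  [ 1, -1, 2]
A Jordan chain for λ = 3 of length 3:
v_1 = (-1, -1, 0)ᵀ
v_2 = (-1, -2, 1)ᵀ
v_3 = (1, 0, 0)ᵀ

Let N = A − (3)·I. We want v_3 with N^3 v_3 = 0 but N^2 v_3 ≠ 0; then v_{j-1} := N · v_j for j = 3, …, 2.

Pick v_3 = (1, 0, 0)ᵀ.
Then v_2 = N · v_3 = (-1, -2, 1)ᵀ.
Then v_1 = N · v_2 = (-1, -1, 0)ᵀ.

Sanity check: (A − (3)·I) v_1 = (0, 0, 0)ᵀ = 0. ✓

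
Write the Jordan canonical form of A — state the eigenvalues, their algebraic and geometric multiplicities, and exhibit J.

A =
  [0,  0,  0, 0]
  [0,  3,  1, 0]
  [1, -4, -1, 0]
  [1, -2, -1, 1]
J_1(0) ⊕ J_2(1) ⊕ J_1(1)

The characteristic polynomial is
  det(x·I − A) = x^4 - 3*x^3 + 3*x^2 - x = x*(x - 1)^3

Eigenvalues and multiplicities (the geometric multiplicity of λ is n − rank(A − λI), which equals the number of Jordan blocks for λ):
  λ = 0: algebraic multiplicity = 1, geometric multiplicity = 1
  λ = 1: algebraic multiplicity = 3, geometric multiplicity = 2

Determining the block sizes for each eigenvalue:
  λ = 0: one block (gm = 1), so the single block has size am = 1 → block sizes [1]
  λ = 1: 2 blocks summing to 3 forces exactly one block of size 2 and the rest size 1 → block sizes [2, 1]

Assembling the blocks gives a Jordan form
J =
  [0, 0, 0, 0]
  [0, 1, 1, 0]
  [0, 0, 1, 0]
  [0, 0, 0, 1]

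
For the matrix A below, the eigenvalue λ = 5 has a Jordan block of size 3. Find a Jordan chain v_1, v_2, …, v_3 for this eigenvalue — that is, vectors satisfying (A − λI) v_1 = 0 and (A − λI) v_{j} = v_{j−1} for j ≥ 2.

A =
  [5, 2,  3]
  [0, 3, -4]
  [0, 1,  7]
A Jordan chain for λ = 5 of length 3:
v_1 = (-1, 0, 0)ᵀ
v_2 = (2, -2, 1)ᵀ
v_3 = (0, 1, 0)ᵀ

Let N = A − (5)·I. We want v_3 with N^3 v_3 = 0 but N^2 v_3 ≠ 0; then v_{j-1} := N · v_j for j = 3, …, 2.

Pick v_3 = (0, 1, 0)ᵀ.
Then v_2 = N · v_3 = (2, -2, 1)ᵀ.
Then v_1 = N · v_2 = (-1, 0, 0)ᵀ.

Sanity check: (A − (5)·I) v_1 = (0, 0, 0)ᵀ = 0. ✓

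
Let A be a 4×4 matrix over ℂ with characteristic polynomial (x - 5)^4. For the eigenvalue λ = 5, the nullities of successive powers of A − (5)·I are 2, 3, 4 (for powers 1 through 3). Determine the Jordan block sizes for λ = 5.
Block sizes for λ = 5: [3, 1]

From the dimensions of kernels of powers, the number of Jordan blocks of size at least j is d_j − d_{j−1} where d_j = dim ker(N^j) (with d_0 = 0). Computing the differences gives [2, 1, 1].
The number of blocks of size exactly k is (#blocks of size ≥ k) − (#blocks of size ≥ k + 1), so the partition is: 1 block(s) of size 1, 1 block(s) of size 3.
In nonincreasing order the block sizes are [3, 1].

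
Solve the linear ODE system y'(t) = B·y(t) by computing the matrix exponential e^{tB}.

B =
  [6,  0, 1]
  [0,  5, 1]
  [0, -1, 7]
e^{tB} =
  [exp(6*t), -t^2*exp(6*t)/2, t^2*exp(6*t)/2 + t*exp(6*t)]
  [0, -t*exp(6*t) + exp(6*t), t*exp(6*t)]
  [0, -t*exp(6*t), t*exp(6*t) + exp(6*t)]

Strategy: write B = P · J · P⁻¹ where J is a Jordan canonical form, so e^{tB} = P · e^{tJ} · P⁻¹, and e^{tJ} can be computed block-by-block.

B has Jordan form
J =
  [6, 1, 0]
  [0, 6, 1]
  [0, 0, 6]
(up to reordering of blocks).

Per-block formulas:
  For a 3×3 Jordan block J_3(6): exp(t · J_3(6)) = e^(6t)·(I + t·N + (t^2/2)·N^2), where N is the 3×3 nilpotent shift.

After assembling e^{tJ} and conjugating by P, we get:

e^{tB} =
  [exp(6*t), -t^2*exp(6*t)/2, t^2*exp(6*t)/2 + t*exp(6*t)]
  [0, -t*exp(6*t) + exp(6*t), t*exp(6*t)]
  [0, -t*exp(6*t), t*exp(6*t) + exp(6*t)]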